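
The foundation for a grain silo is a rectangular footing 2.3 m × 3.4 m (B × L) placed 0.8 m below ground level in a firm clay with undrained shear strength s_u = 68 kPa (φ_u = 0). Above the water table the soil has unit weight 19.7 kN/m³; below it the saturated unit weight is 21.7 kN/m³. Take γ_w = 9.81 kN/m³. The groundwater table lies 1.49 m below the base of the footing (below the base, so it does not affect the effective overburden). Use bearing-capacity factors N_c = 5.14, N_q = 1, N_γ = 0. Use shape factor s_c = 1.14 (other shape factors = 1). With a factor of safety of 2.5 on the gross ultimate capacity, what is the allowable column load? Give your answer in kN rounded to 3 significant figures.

q = γ·D_f = 19.7 × 0.8 = 15.76 kPa.
c·N_c·s_c = 68 × 5.14 × 1.14 = 398.45 kPa
q·N_q = 15.76 × 1 = 15.76 kPa
q_ult = 398.45 + 15.76 = 414.21 kPa.
Gross allowable pressure q_all = 414.21 / 2.5 = 165.69 kPa.
Footing area = 7.82 m², so allowable column load = 165.69 × 7.82 = 1295.7 kN.

P_all ≈ 1300 kN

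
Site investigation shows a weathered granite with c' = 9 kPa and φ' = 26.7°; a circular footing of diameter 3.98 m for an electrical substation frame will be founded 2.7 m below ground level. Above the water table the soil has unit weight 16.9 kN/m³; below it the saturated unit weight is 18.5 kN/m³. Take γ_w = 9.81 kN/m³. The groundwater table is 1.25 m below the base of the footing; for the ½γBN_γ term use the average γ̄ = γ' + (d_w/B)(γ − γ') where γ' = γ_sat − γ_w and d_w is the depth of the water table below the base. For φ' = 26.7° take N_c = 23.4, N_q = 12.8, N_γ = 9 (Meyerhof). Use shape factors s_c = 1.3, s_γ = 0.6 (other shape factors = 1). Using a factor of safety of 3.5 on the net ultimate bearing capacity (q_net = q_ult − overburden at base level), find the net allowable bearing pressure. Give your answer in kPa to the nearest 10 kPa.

q_all(net) ≈ 270 kPa

Overburden at base level: q = 16.9 × 2.7 = 45.63 kPa.
The water table is 1.25 m below the base (< B = 3.98 m), so the ½γBN_γ term uses γ̄ = γ' + (d_w/B)(γ − γ') = 8.69 + (1.25/3.98)(16.9 − 8.69) = 11.269 kN/m³.
Cohesion term c·N_c·s_c = 9 × 23.4 × 1.3 = 273.78 kPa; surcharge term q·N_q = 45.63 × 12.8 = 584.06 kPa; self-weight term 0.5·γ·B·N_γ·s_γ = 0.5 × 11.269 × 3.98 × 9 × 0.6 = 121.09 kPa.
q_ult = 273.78 + 584.06 + 121.09 = 978.94 kPa.
q_net = 978.94 − 45.63 = 933.31 kPa.
q_all(net) = 933.31 / 3.5 = 266.66 kPa.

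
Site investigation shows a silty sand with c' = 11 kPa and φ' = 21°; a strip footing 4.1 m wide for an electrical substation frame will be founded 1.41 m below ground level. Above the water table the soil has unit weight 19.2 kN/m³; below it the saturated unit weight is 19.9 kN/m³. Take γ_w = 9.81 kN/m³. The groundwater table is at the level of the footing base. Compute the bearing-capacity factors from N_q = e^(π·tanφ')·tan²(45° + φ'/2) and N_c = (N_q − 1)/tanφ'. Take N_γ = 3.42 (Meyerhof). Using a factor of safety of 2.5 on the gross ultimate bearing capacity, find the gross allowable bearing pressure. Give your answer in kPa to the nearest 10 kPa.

q_all ≈ 170 kPa

N_q = e^(π·tan21°)·tan²(55.5°) = 7.07; N_c = (N_q − 1)/tanφ' = 15.81.
Effective surcharge at the founding depth q = γ·D_f = 19.2 × 1.41 = 27.072 kPa.
The water table coincides with the base, so in the self-weight term γ → γ' = 10.09 kN/m³.
q_ult = c·N_c + q·N_q + 0.5·γ·B·N_γ
     = 11 × 15.815 + 27.072 × 7.0708 + 0.5 × 10.09 × 4.1 × 3.42
     = 173.96 + 191.42 + 70.741 = 436.12 kPa.
q_all = 436.12 / 2.5 = 174.45 kPa.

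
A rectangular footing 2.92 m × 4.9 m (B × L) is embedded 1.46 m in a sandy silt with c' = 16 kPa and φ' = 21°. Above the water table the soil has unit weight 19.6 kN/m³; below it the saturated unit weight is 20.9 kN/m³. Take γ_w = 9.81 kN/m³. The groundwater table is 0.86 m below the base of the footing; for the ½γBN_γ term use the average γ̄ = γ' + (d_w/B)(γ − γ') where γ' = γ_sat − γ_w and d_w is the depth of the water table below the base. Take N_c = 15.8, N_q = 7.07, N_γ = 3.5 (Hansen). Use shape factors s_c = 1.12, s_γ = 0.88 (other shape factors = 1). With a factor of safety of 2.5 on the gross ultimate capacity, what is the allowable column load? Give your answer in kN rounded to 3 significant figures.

Effective surcharge at the founding depth q = γ·D_f = 19.6 × 1.46 = 28.616 kPa.
With d_w = 0.86 m < B, γ̄ = 11.09 + (0.86/2.92) × (19.6 − 11.09) = 13.596 kN/m³.
q_ult = c·N_c·s_c + q·N_q + 0.5·γ·B·N_γ·s_γ
     = 16 × 15.8 × 1.12 + 28.616 × 7.07 + 0.5 × 13.596 × 2.92 × 3.5 × 0.88
     = 283.14 + 202.32 + 61.14 = 546.59 kPa.
Gross allowable pressure q_all = 546.59 / 2.5 = 218.64 kPa.
Footing area = 14.308 m², so allowable column load = 218.64 × 14.308 = 3128.3 kN.

P_all ≈ 3130 kN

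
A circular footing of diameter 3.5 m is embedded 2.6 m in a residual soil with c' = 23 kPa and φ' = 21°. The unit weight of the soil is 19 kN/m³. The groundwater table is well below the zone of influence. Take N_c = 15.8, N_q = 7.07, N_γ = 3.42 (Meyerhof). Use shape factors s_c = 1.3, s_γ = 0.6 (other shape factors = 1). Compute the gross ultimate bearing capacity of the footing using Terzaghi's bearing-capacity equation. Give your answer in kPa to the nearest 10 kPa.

q_ult ≈ 890 kPa

Overburden at base level: q = 19 × 2.6 = 49.4 kPa.
Cohesion term c·N_c·s_c = 23 × 15.8 × 1.3 = 472.42 kPa; surcharge term q·N_q = 49.4 × 7.07 = 349.26 kPa; self-weight term 0.5·γ·B·N_γ·s_γ = 0.5 × 19 × 3.5 × 3.42 × 0.6 = 68.229 kPa.
q_ult = 472.42 + 349.26 + 68.229 = 889.91 kPa.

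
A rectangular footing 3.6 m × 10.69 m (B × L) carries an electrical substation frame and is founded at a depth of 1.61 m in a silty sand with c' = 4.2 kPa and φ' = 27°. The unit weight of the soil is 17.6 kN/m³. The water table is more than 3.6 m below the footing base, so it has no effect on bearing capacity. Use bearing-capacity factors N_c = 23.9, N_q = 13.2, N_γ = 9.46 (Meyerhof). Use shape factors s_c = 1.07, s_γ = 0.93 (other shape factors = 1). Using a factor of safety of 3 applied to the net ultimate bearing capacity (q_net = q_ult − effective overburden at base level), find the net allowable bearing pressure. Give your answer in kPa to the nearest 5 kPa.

q_all(net) ≈ 245 kPa

Effective surcharge at the founding depth q = γ·D_f = 17.6 × 1.61 = 28.336 kPa.
q_ult = c·N_c·s_c + q·N_q + 0.5·γ·B·N_γ·s_γ
     = 4.2 × 23.9 × 1.07 + 28.336 × 13.2 + 0.5 × 17.6 × 3.6 × 9.46 × 0.93
     = 107.41 + 374.04 + 278.71 = 760.16 kPa.
Net ultimate: q_net = 760.16 − 28.336 = 731.82 kPa.
q_all(net) = 731.82 / 3 = 243.94 kPa.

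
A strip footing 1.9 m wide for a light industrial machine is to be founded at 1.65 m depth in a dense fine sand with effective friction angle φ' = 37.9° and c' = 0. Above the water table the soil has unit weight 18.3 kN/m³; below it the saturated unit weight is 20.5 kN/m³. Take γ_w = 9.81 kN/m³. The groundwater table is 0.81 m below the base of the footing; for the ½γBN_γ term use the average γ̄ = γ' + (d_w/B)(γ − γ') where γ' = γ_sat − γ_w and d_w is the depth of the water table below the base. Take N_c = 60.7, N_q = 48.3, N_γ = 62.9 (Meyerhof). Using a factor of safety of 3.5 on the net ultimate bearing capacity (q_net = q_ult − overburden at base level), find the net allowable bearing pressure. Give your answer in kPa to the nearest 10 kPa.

q_all(net) ≈ 650 kPa

Overburden at base level: q = 18.3 × 1.65 = 30.195 kPa.
The water table is 0.81 m below the base (< B = 1.9 m), so the ½γBN_γ term uses γ̄ = γ' + (d_w/B)(γ − γ') = 10.69 + (0.81/1.9)(18.3 − 10.69) = 13.934 kN/m³.
Surcharge term q·N_q = 30.195 × 48.3 = 1458.4 kPa; self-weight term 0.5·γ·B·N_γ = 0.5 × 13.934 × 1.9 × 62.9 = 832.64 kPa.
q_ult = 1458.4 + 832.64 = 2291.1 kPa.
q_net = 2291.1 − 30.195 = 2260.9 kPa.
q_all(net) = 2260.9 / 3.5 = 645.96 kPa.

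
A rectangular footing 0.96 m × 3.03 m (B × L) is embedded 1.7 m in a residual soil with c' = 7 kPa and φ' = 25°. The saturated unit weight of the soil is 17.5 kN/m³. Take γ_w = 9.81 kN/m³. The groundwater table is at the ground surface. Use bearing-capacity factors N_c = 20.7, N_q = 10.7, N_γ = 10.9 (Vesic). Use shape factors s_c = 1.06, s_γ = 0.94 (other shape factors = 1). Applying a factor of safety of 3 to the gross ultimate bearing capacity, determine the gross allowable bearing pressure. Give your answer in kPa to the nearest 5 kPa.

q_all ≈ 110 kPa

With the water table at the surface the whole profile is submerged: γ' = 17.5 − 9.81 = 7.69 kN/m³, so q = γ'·D_f = 13.073 kPa; the same γ' applies in the ½γBN_γ term.
q_ult = c·N_c·s_c + q·N_q + 0.5·γ·B·N_γ·s_γ
     = 7 × 20.7 × 1.06 + 13.073 × 10.7 + 0.5 × 7.69 × 0.96 × 10.9 × 0.94
     = 153.59 + 139.88 + 37.82 = 331.3 kPa.
q_all = q_ult / FS = 331.3 / 3 = 110.43 kPa.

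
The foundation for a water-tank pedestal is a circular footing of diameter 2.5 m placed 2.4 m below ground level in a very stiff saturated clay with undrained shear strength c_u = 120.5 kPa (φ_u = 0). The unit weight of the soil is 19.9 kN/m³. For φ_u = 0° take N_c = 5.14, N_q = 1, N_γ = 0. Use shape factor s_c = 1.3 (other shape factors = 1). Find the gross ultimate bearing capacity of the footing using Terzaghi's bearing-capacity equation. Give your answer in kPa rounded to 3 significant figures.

Effective surcharge at the founding depth q = γ·D_f = 19.9 × 2.4 = 47.76 kPa.
q_ult = c·N_c·s_c + q·N_q
     = 120.5 × 5.14 × 1.3 + 47.76 × 1
     = 805.18 + 47.76 = 852.94 kPa.

q_ult ≈ 853 kPa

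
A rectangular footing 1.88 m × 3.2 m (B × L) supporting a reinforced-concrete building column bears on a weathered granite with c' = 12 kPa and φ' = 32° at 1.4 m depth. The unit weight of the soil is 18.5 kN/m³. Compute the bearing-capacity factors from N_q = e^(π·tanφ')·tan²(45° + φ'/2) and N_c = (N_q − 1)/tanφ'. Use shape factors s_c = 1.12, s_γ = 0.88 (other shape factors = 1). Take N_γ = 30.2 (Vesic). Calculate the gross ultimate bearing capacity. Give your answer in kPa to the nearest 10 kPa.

tan32° = 0.6249, so N_q = e^(π×0.6249)·tan²(61°) = 7.121 × 3.255 = 23.18.
N_c = (23.18 − 1)/tan32° = 35.49.
Overburden at base level: q = 18.5 × 1.4 = 25.9 kPa.
Cohesion term c·N_c·s_c = 12 × 35.49 × 1.12 = 476.99 kPa; surcharge term q·N_q = 25.9 × 23.177 = 600.28 kPa; self-weight term 0.5·γ·B·N_γ·s_γ = 0.5 × 18.5 × 1.88 × 30.2 × 0.88 = 462.16 kPa.
q_ult = 476.99 + 600.28 + 462.16 = 1539.4 kPa.

q_ult ≈ 1540 kPa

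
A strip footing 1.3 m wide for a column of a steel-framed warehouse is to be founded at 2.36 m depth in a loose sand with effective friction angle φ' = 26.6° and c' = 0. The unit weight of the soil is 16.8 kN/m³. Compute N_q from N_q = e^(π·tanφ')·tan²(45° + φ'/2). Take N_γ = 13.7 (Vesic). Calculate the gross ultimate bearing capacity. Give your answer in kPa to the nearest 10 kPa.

q_ult ≈ 650 kPa

tan26.6° = 0.5008, so N_q = e^(π×0.5008)·tan²(58.3°) = 4.822 × 2.622 = 12.64.
q = γ·D_f = 16.8 × 2.36 = 39.648 kPa.
q·N_q = 39.648 × 12.641 = 501.21 kPa
0.5·γ·B·N_γ = 0.5 × 16.8 × 1.3 × 13.7 = 149.6 kPa
q_ult = 501.21 + 149.6 = 650.81 kPa.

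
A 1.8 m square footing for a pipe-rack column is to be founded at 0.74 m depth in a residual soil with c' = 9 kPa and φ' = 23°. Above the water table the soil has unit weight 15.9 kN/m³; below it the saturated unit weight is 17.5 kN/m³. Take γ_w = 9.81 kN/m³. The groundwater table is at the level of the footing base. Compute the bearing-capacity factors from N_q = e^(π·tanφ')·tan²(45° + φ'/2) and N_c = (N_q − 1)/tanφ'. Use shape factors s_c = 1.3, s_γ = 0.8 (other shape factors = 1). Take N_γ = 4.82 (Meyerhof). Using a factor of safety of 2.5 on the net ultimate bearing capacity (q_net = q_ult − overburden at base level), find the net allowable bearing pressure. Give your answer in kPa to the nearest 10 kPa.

N_q = e^(π·tan23°)·tan²(56.5°) = 8.66; N_c = (N_q − 1)/tanφ' = 18.05.
Overburden at base level: q = 15.9 × 0.74 = 11.766 kPa.
Below the base the soil is submerged, so the ½γBN_γ term uses γ' = 17.5 − 9.81 = 7.69 kN/m³.
Cohesion term c·N_c·s_c = 9 × 18.049 × 1.3 = 211.17 kPa; surcharge term q·N_q = 11.766 × 8.6612 = 101.91 kPa; self-weight term 0.5·γ·B·N_γ·s_γ = 0.5 × 7.69 × 1.8 × 4.82 × 0.8 = 26.687 kPa.
q_ult = 211.17 + 101.91 + 26.687 = 339.76 kPa.
q_net = 339.76 − 11.766 = 328 kPa.
q_all(net) = 328 / 2.5 = 131.2 kPa.

q_all(net) ≈ 130 kPa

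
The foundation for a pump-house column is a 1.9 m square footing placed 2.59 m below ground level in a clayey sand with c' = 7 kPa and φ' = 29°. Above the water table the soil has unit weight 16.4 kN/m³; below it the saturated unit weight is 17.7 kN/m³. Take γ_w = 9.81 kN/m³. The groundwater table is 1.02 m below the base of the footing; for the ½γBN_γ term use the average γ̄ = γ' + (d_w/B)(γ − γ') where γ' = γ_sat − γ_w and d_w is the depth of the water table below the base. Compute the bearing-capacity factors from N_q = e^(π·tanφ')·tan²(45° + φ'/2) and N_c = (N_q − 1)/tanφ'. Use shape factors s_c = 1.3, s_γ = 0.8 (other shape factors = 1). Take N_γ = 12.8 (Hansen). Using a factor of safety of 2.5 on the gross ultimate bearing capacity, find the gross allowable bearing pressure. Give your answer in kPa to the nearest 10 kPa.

N_q = e^(π·tan29°)·tan²(59.5°) = 16.44; N_c = (N_q − 1)/tanφ' = 27.86.
q = γ·D_f = 16.4 × 2.59 = 42.476 kPa.
γ' = 7.89 kN/m³; averaging over the depth B below the base, γ̄ = γ' + (d_w/B)(γ − γ') = 12.459 kN/m³.
c·N_c·s_c = 7 × 27.86 × 1.3 = 253.53 kPa
q·N_q = 42.476 × 16.443 = 698.45 kPa
0.5·γ·B·N_γ·s_γ = 0.5 × 12.459 × 1.9 × 12.8 × 0.8 = 121.2 kPa
q_ult = 253.53 + 698.45 + 121.2 = 1073.2 kPa.
q_all = 1073.2 / 2.5 = 429.27 kPa.

q_all ≈ 430 kPa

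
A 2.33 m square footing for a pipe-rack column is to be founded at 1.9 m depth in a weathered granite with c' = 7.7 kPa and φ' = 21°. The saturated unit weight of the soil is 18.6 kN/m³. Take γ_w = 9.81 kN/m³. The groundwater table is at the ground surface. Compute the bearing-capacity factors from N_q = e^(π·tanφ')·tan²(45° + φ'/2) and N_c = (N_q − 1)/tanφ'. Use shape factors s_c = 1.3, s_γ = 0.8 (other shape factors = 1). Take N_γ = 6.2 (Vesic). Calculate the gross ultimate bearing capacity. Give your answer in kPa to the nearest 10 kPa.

q_ult ≈ 330 kPa

tan21° = 0.3839, so N_q = e^(π×0.3839)·tan²(55.5°) = 3.34 × 2.117 = 7.07.
N_c = (7.07 − 1)/tan21° = 15.81.
Water table at ground surface, so effective unit weight γ' = 18.6 − 9.81 = 8.79 kN/m³ is used throughout; overburden q = 8.79 × 1.9 = 16.701 kPa; the same γ' applies in the ½γBN_γ term.
Cohesion term c·N_c·s_c = 7.7 × 15.815 × 1.3 = 158.31 kPa; surcharge term q·N_q = 16.701 × 7.0708 = 118.09 kPa; self-weight term 0.5·γ·B·N_γ·s_γ = 0.5 × 8.79 × 2.33 × 6.2 × 0.8 = 50.792 kPa.
q_ult = 158.31 + 118.09 + 50.792 = 327.19 kPa.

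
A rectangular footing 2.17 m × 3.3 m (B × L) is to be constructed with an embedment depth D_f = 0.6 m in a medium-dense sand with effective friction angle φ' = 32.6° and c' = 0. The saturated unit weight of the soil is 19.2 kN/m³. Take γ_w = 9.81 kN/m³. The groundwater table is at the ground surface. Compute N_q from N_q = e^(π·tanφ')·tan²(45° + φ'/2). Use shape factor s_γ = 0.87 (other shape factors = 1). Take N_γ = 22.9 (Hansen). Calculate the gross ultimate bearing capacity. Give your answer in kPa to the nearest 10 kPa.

q_ult ≈ 340 kPa

tan32.6° = 0.6395, so N_q = e^(π×0.6395)·tan²(61.3°) = 7.457 × 3.336 = 24.88.
γ' = 19.2 − 9.81 = 9.39 kN/m³ (submerged throughout). q = 9.39 × 0.6 = 5.634 kPa; the same γ' applies in the ½γBN_γ term.
q·N_q = 5.634 × 24.878 = 140.16 kPa
0.5·γ·B·N_γ·s_γ = 0.5 × 9.39 × 2.17 × 22.9 × 0.87 = 202.98 kPa
q_ult = 140.16 + 202.98 = 343.14 kPa.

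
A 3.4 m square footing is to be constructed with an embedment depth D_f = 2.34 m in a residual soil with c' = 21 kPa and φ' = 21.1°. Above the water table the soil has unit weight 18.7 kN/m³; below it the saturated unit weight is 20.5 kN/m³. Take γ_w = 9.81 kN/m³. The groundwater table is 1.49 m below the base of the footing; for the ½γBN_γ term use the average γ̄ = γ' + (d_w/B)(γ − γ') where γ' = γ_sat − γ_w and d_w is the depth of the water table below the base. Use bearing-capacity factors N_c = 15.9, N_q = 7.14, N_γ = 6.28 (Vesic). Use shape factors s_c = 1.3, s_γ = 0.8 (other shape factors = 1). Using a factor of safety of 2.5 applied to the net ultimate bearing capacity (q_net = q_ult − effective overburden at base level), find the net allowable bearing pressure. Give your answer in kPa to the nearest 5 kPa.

q = γ·D_f = 18.7 × 2.34 = 43.758 kPa.
γ' = 10.69 kN/m³; averaging over the depth B below the base, γ̄ = γ' + (d_w/B)(γ − γ') = 14.2 kN/m³.
c·N_c·s_c = 21 × 15.9 × 1.3 = 434.07 kPa
q·N_q = 43.758 × 7.14 = 312.43 kPa
0.5·γ·B·N_γ·s_γ = 0.5 × 14.2 × 3.4 × 6.28 × 0.8 = 121.28 kPa
q_ult = 434.07 + 312.43 + 121.28 = 867.78 kPa.
Net ultimate: q_net = 867.78 − 43.758 = 824.03 kPa.
q_all(net) = 824.03 / 2.5 = 329.61 kPa.

q_all(net) ≈ 330 kPa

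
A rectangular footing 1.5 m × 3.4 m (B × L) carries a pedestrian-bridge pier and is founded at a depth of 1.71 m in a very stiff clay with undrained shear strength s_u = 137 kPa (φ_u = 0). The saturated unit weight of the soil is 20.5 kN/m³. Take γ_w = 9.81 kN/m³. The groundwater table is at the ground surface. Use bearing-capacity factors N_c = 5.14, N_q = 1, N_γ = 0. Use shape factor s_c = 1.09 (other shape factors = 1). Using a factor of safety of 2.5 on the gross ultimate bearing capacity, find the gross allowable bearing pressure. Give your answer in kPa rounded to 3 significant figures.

q_all ≈ 314 kPa

With the water table at the surface the whole profile is submerged: γ' = 20.5 − 9.81 = 10.69 kN/m³, so q = γ'·D_f = 18.28 kPa.
q_ult = c·N_c·s_c + q·N_q
     = 137 × 5.14 × 1.09 + 18.28 × 1
     = 767.56 + 18.28 = 785.84 kPa.
q_all = 785.84 / 2.5 = 314.33 kPa.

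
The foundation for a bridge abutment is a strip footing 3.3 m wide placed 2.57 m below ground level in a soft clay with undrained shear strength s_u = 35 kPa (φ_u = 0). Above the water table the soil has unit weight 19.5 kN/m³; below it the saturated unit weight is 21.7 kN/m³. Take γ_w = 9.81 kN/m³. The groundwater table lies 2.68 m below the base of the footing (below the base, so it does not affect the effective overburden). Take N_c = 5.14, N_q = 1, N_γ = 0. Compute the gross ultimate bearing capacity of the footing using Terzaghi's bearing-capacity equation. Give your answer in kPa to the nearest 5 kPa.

Effective surcharge at the founding depth q = γ·D_f = 19.5 × 2.57 = 50.115 kPa.
q_ult = c·N_c + q·N_q
     = 35 × 5.14 + 50.115 × 1
     = 179.9 + 50.115 = 230.01 kPa.

q_ult ≈ 230 kPa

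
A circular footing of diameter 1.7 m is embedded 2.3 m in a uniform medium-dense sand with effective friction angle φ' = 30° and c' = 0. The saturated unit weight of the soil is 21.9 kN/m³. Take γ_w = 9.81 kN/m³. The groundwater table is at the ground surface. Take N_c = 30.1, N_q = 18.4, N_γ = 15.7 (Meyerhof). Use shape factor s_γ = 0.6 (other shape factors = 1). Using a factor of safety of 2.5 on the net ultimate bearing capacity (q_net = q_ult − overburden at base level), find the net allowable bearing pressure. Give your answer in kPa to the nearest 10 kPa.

Water table at ground surface, so effective unit weight γ' = 21.9 − 9.81 = 12.09 kN/m³ is used throughout; overburden q = 12.09 × 2.3 = 27.807 kPa; the same γ' applies in the ½γBN_γ term.
Surcharge term q·N_q = 27.807 × 18.4 = 511.65 kPa; self-weight term 0.5·γ·B·N_γ·s_γ = 0.5 × 12.09 × 1.7 × 15.7 × 0.6 = 96.805 kPa.
q_ult = 511.65 + 96.805 = 608.45 kPa.
q_net = 608.45 − 27.807 = 580.65 kPa.
q_all(net) = 580.65 / 2.5 = 232.26 kPa.

q_all(net) ≈ 230 kPa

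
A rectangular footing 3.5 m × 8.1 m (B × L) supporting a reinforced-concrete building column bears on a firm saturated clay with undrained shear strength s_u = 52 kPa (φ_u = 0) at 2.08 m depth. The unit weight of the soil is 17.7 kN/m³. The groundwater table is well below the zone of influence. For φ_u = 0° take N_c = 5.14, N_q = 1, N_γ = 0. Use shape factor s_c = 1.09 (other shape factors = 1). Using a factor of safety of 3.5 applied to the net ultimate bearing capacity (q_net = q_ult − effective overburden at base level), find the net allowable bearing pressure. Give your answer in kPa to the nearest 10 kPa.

q = γ·D_f = 17.7 × 2.08 = 36.816 kPa.
c·N_c·s_c = 52 × 5.14 × 1.09 = 291.34 kPa
q·N_q = 36.816 × 1 = 36.816 kPa
q_ult = 291.34 + 36.816 = 328.15 kPa.
Net ultimate: q_net = 328.15 − 36.816 = 291.34 kPa.
q_all(net) = 291.34 / 3.5 = 83.239 kPa.

q_all(net) ≈ 80 kPa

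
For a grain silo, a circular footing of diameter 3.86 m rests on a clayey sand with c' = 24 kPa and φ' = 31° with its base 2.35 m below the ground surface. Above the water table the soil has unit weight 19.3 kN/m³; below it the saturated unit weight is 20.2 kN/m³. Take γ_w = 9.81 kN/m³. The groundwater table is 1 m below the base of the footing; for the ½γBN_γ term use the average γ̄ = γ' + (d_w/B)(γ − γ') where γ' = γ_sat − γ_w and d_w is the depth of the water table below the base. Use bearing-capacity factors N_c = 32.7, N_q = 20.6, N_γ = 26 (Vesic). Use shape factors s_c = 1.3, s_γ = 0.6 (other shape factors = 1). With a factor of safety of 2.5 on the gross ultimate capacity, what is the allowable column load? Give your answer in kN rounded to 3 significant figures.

Overburden at base level: q = 19.3 × 2.35 = 45.355 kPa.
The water table is 1 m below the base (< B = 3.86 m), so the ½γBN_γ term uses γ̄ = γ' + (d_w/B)(γ − γ') = 10.39 + (1/3.86)(19.3 − 10.39) = 12.698 kN/m³.
Cohesion term c·N_c·s_c = 24 × 32.7 × 1.3 = 1020.2 kPa; surcharge term q·N_q = 45.355 × 20.6 = 934.31 kPa; self-weight term 0.5·γ·B·N_γ·s_γ = 0.5 × 12.698 × 3.86 × 26 × 0.6 = 382.32 kPa.
q_ult = 1020.2 + 934.31 + 382.32 = 2336.9 kPa.
Gross allowable pressure q_all = 2336.9 / 2.5 = 934.75 kPa.
Footing area = 11.7021 m², so allowable column load = 934.75 × 11.7021 = 10939 kN.

P_all ≈ 10900 kN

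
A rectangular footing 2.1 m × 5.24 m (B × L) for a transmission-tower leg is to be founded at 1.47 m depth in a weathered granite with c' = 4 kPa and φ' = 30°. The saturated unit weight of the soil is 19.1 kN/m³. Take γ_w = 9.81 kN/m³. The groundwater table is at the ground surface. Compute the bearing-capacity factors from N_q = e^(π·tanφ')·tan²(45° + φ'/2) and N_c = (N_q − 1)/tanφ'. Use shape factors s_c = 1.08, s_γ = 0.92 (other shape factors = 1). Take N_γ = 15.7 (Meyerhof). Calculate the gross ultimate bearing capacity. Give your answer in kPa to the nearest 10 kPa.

tan30° = 0.5774, so N_q = e^(π×0.5774)·tan²(60°) = 6.134 × 3.0 = 18.4.
N_c = (18.4 − 1)/tan30° = 30.14.
Water table at ground surface, so effective unit weight γ' = 19.1 − 9.81 = 9.29 kN/m³ is used throughout; overburden q = 9.29 × 1.47 = 13.656 kPa; the same γ' applies in the ½γBN_γ term.
Cohesion term c·N_c·s_c = 4 × 30.14 × 1.08 = 130.2 kPa; surcharge term q·N_q = 13.656 × 18.401 = 251.29 kPa; self-weight term 0.5·γ·B·N_γ·s_γ = 0.5 × 9.29 × 2.1 × 15.7 × 0.92 = 140.89 kPa.
q_ult = 130.2 + 251.29 + 140.89 = 522.39 kPa.

q_ult ≈ 520 kPa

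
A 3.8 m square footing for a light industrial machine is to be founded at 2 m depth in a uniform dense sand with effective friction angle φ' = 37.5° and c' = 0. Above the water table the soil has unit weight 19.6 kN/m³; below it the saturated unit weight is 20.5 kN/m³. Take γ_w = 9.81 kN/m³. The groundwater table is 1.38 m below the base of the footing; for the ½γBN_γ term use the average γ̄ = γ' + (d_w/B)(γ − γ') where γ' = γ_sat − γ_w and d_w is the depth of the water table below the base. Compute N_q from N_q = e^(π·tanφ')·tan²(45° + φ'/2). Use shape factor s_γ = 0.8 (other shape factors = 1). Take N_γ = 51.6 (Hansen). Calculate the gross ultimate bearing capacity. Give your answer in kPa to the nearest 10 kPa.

tan37.5° = 0.7673, so N_q = e^(π×0.7673)·tan²(63.75°) = 11.141 × 4.112 = 45.81.
q = γ·D_f = 19.6 × 2 = 39.2 kPa.
γ' = 10.69 kN/m³; averaging over the depth B below the base, γ̄ = γ' + (d_w/B)(γ − γ') = 13.926 kN/m³.
q·N_q = 39.2 × 45.811 = 1795.8 kPa
0.5·γ·B·N_γ·s_γ = 0.5 × 13.926 × 3.8 × 51.6 × 0.8 = 1092.2 kPa
q_ult = 1795.8 + 1092.2 = 2888 kPa.

q_ult ≈ 2890 kPa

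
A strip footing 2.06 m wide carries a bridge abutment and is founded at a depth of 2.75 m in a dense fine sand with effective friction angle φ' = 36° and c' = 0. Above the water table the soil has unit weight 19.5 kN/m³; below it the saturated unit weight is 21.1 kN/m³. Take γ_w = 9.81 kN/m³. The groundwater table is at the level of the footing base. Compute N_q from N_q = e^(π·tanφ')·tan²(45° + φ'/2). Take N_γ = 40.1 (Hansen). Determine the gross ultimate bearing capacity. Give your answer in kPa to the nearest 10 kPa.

tan36° = 0.7265, so N_q = e^(π×0.7265)·tan²(63°) = 9.801 × 3.852 = 37.75.
Effective surcharge at the founding depth q = γ·D_f = 19.5 × 2.75 = 53.625 kPa.
The water table coincides with the base, so in the self-weight term γ → γ' = 11.29 kN/m³.
q_ult = q·N_q + 0.5·γ·B·N_γ
     = 53.625 × 37.752 + 0.5 × 11.29 × 2.06 × 40.1
     = 2024.5 + 466.31 = 2490.8 kPa.

q_ult ≈ 2490 kPa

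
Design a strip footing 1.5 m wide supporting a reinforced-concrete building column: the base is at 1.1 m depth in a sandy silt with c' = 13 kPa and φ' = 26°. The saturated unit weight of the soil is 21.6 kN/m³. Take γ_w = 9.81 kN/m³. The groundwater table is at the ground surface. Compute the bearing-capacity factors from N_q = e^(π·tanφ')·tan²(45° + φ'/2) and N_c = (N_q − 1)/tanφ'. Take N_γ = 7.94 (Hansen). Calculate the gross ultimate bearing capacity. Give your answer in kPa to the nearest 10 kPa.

q_ult ≈ 510 kPa

tan26° = 0.4877, so N_q = e^(π×0.4877)·tan²(58°) = 4.629 × 2.561 = 11.85.
N_c = (11.85 − 1)/tan26° = 22.25.
γ' = 21.6 − 9.81 = 11.79 kN/m³ (submerged throughout). q = 11.79 × 1.1 = 12.969 kPa; the same γ' applies in the ½γBN_γ term.
c·N_c = 13 × 22.254 = 289.31 kPa
q·N_q = 12.969 × 11.854 = 153.74 kPa
0.5·γ·B·N_γ = 0.5 × 11.79 × 1.5 × 7.94 = 70.209 kPa
q_ult = 289.31 + 153.74 + 70.209 = 513.25 kPa.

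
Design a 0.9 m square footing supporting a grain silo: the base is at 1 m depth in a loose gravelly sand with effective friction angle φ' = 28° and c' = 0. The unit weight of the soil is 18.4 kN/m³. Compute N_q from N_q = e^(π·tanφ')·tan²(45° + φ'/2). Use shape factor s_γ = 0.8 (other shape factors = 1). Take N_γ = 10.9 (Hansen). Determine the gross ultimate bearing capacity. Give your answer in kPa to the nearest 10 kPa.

q_ult ≈ 340 kPa

tan28° = 0.5317, so N_q = e^(π×0.5317)·tan²(59°) = 5.314 × 2.77 = 14.72.
q = γ·D_f = 18.4 × 1 = 18.4 kPa.
q·N_q = 18.4 × 14.72 = 270.85 kPa
0.5·γ·B·N_γ·s_γ = 0.5 × 18.4 × 0.9 × 10.9 × 0.8 = 72.202 kPa
q_ult = 270.85 + 72.202 = 343.05 kPa.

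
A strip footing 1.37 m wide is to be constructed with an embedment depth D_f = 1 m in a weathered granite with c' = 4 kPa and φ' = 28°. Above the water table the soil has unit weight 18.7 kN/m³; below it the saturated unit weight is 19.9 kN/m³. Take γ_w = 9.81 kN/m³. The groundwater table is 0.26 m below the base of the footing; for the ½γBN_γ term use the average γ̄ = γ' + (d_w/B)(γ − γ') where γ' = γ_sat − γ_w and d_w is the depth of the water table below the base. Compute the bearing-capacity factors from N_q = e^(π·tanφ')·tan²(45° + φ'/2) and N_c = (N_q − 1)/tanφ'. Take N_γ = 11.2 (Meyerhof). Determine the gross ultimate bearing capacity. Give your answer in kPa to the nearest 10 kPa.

tan28° = 0.5317, so N_q = e^(π×0.5317)·tan²(59°) = 5.314 × 2.77 = 14.72.
N_c = (14.72 − 1)/tan28° = 25.8.
q = γ·D_f = 18.7 × 1 = 18.7 kPa.
γ' = 10.09 kN/m³; averaging over the depth B below the base, γ̄ = γ' + (d_w/B)(γ − γ') = 11.724 kN/m³.
c·N_c = 4 × 25.803 = 103.21 kPa
q·N_q = 18.7 × 14.72 = 275.26 kPa
0.5·γ·B·N_γ = 0.5 × 11.724 × 1.37 × 11.2 = 89.947 kPa
q_ult = 103.21 + 275.26 + 89.947 = 468.42 kPa.

q_ult ≈ 470 kPa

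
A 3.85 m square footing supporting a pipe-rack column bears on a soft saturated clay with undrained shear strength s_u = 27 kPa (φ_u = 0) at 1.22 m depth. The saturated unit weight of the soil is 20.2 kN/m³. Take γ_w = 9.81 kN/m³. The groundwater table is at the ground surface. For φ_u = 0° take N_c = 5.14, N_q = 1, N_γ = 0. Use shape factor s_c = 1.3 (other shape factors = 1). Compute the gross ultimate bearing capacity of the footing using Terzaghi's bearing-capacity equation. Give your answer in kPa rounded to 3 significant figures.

q_ult ≈ 193 kPa

With the water table at the surface the whole profile is submerged: γ' = 20.2 − 9.81 = 10.39 kN/m³, so q = γ'·D_f = 12.676 kPa.
q_ult = c·N_c·s_c + q·N_q
     = 27 × 5.14 × 1.3 + 12.676 × 1
     = 180.41 + 12.676 = 193.09 kPa.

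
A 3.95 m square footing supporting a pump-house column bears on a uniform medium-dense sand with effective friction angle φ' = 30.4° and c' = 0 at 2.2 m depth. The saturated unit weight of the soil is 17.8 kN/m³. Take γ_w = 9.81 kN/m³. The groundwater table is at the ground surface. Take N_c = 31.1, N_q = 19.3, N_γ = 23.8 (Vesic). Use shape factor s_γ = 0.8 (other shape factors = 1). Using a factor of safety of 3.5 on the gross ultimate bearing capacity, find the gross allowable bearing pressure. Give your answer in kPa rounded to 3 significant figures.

q_all ≈ 183 kPa

Water table at ground surface, so effective unit weight γ' = 17.8 − 9.81 = 7.99 kN/m³ is used throughout; overburden q = 7.99 × 2.2 = 17.578 kPa; the same γ' applies in the ½γBN_γ term.
Surcharge term q·N_q = 17.578 × 19.3 = 339.26 kPa; self-weight term 0.5·γ·B·N_γ·s_γ = 0.5 × 7.99 × 3.95 × 23.8 × 0.8 = 300.46 kPa.
q_ult = 339.26 + 300.46 = 639.71 kPa.
q_all = 639.71 / 3.5 = 182.77 kPa.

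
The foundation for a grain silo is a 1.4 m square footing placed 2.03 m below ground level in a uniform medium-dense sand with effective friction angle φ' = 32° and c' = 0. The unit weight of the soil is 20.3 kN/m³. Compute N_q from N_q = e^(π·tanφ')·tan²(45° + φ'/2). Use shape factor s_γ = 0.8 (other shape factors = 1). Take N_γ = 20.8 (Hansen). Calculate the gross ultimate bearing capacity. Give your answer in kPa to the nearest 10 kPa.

tan32° = 0.6249, so N_q = e^(π×0.6249)·tan²(61°) = 7.121 × 3.255 = 23.18.
q = γ·D_f = 20.3 × 2.03 = 41.209 kPa.
q·N_q = 41.209 × 23.177 = 955.09 kPa
0.5·γ·B·N_γ·s_γ = 0.5 × 20.3 × 1.4 × 20.8 × 0.8 = 236.45 kPa
q_ult = 955.09 + 236.45 = 1191.5 kPa.

q_ult ≈ 1190 kPa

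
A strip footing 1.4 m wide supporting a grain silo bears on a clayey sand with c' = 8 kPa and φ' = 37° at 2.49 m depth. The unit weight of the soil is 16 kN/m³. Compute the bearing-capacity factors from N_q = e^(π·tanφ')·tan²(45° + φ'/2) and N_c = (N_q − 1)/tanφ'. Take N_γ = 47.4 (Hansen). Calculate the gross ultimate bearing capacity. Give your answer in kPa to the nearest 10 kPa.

tan37° = 0.7536, so N_q = e^(π×0.7536)·tan²(63.5°) = 10.669 × 4.023 = 42.92.
N_c = (42.92 − 1)/tan37° = 55.63.
Effective surcharge at the founding depth q = γ·D_f = 16 × 2.49 = 39.84 kPa.
q_ult = c·N_c + q·N_q + 0.5·γ·B·N_γ
     = 8 × 55.63 + 39.84 × 42.92 + 0.5 × 16 × 1.4 × 47.4
     = 445.04 + 1709.9 + 530.88 = 2685.8 kPa.

q_ult ≈ 2690 kPa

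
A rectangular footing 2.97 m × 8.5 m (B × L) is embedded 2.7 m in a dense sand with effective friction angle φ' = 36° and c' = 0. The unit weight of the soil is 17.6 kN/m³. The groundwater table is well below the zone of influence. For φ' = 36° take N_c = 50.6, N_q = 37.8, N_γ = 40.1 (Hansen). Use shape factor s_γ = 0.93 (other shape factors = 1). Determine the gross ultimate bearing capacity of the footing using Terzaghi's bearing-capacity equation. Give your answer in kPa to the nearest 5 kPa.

Effective surcharge at the founding depth q = γ·D_f = 17.6 × 2.7 = 47.52 kPa.
q_ult = q·N_q + 0.5·γ·B·N_γ·s_γ
     = 47.52 × 37.8 + 0.5 × 17.6 × 2.97 × 40.1 × 0.93
     = 1796.3 + 974.69 = 2770.9 kPa.

q_ult ≈ 2770 kPa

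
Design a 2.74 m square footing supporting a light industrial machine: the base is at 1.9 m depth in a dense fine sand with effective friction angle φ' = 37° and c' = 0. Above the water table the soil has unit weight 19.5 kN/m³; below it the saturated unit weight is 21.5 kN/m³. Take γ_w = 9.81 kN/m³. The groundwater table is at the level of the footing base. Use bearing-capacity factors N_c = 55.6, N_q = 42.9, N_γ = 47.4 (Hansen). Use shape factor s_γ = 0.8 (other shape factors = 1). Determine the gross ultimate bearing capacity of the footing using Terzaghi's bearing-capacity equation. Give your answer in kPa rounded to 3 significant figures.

Effective surcharge at the founding depth q = γ·D_f = 19.5 × 1.9 = 37.05 kPa.
The water table coincides with the base, so in the self-weight term γ → γ' = 11.69 kN/m³.
q_ult = q·N_q + 0.5·γ·B·N_γ·s_γ
     = 37.05 × 42.9 + 0.5 × 11.69 × 2.74 × 47.4 × 0.8
     = 1589.4 + 607.3 = 2196.7 kPa.

q_ult ≈ 2200 kPa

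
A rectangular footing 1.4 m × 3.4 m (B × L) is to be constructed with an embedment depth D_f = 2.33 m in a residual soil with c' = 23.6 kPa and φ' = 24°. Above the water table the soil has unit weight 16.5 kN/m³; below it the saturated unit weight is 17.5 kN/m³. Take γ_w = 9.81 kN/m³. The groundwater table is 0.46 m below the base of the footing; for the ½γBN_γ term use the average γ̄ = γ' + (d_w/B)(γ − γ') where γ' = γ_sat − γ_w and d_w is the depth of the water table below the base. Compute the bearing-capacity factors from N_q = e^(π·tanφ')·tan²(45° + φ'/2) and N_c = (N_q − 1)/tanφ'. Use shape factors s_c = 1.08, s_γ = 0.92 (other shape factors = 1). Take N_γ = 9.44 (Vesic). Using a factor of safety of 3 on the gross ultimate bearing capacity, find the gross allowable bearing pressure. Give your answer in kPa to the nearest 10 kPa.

N_q = e^(π·tan24°)·tan²(57°) = 9.6; N_c = (N_q − 1)/tanφ' = 19.32.
Overburden at base level: q = 16.5 × 2.33 = 38.445 kPa.
The water table is 0.46 m below the base (< B = 1.4 m), so the ½γBN_γ term uses γ̄ = γ' + (d_w/B)(γ − γ') = 7.69 + (0.46/1.4)(16.5 − 7.69) = 10.585 kN/m³.
Cohesion term c·N_c·s_c = 23.6 × 19.324 × 1.08 = 492.52 kPa; surcharge term q·N_q = 38.445 × 9.6034 = 369.2 kPa; self-weight term 0.5·γ·B·N_γ·s_γ = 0.5 × 10.585 × 1.4 × 9.44 × 0.92 = 64.348 kPa.
q_ult = 492.52 + 369.2 + 64.348 = 926.07 kPa.
q_all = 926.07 / 3 = 308.69 kPa.

q_all ≈ 310 kPa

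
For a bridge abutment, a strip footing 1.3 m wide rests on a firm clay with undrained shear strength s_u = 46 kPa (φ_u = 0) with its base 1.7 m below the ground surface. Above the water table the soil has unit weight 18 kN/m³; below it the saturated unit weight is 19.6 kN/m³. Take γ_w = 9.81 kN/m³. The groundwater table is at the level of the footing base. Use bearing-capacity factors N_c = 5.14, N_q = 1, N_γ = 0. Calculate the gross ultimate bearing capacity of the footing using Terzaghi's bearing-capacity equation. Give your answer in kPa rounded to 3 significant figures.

q_ult ≈ 267 kPa

q = γ·D_f = 18 × 1.7 = 30.6 kPa.
c·N_c = 46 × 5.14 = 236.44 kPa
q·N_q = 30.6 × 1 = 30.6 kPa
q_ult = 236.44 + 30.6 = 267.04 kPa.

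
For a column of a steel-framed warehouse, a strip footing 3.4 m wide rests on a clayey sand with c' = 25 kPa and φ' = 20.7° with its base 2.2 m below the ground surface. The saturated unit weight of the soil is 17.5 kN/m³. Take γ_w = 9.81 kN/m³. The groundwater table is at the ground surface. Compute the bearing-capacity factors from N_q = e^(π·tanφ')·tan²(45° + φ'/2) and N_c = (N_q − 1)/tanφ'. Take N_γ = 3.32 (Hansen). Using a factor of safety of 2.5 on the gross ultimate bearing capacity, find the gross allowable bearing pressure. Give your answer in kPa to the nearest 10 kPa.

N_q = e^(π·tan20.7°)·tan²(55.35°) = 6.86; N_c = (N_q − 1)/tanφ' = 15.51.
Water table at ground surface, so effective unit weight γ' = 17.5 − 9.81 = 7.69 kN/m³ is used throughout; overburden q = 7.69 × 2.2 = 16.918 kPa; the same γ' applies in the ½γBN_γ term.
Cohesion term c·N_c = 25 × 15.512 = 387.8 kPa; surcharge term q·N_q = 16.918 × 6.8615 = 116.08 kPa; self-weight term 0.5·γ·B·N_γ = 0.5 × 7.69 × 3.4 × 3.32 = 43.402 kPa.
q_ult = 387.8 + 116.08 + 43.402 = 547.29 kPa.
q_all = 547.29 / 2.5 = 218.91 kPa.

q_all ≈ 220 kPa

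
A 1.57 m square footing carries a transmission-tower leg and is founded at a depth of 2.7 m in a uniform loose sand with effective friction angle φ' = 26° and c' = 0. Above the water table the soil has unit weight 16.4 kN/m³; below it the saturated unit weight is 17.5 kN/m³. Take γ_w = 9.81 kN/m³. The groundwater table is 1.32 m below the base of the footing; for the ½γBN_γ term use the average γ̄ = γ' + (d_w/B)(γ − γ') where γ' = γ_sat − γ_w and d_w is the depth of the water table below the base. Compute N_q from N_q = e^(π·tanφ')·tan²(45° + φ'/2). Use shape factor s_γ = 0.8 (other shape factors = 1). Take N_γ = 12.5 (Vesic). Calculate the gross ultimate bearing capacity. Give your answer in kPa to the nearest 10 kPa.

tan26° = 0.4877, so N_q = e^(π×0.4877)·tan²(58°) = 4.629 × 2.561 = 11.85.
q = γ·D_f = 16.4 × 2.7 = 44.28 kPa.
γ' = 7.69 kN/m³; averaging over the depth B below the base, γ̄ = γ' + (d_w/B)(γ − γ') = 15.013 kN/m³.
q·N_q = 44.28 × 11.854 = 524.9 kPa
0.5·γ·B·N_γ·s_γ = 0.5 × 15.013 × 1.57 × 12.5 × 0.8 = 117.85 kPa
q_ult = 524.9 + 117.85 = 642.76 kPa.

q_ult ≈ 640 kPa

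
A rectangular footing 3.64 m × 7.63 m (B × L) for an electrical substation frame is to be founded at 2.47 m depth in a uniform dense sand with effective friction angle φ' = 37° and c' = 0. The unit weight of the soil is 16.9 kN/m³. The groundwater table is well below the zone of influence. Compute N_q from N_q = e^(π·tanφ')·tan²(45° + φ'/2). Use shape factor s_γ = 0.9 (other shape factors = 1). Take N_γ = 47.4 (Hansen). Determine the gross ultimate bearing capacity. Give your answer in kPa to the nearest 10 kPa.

tan37° = 0.7536, so N_q = e^(π×0.7536)·tan²(63.5°) = 10.669 × 4.023 = 42.92.
Effective surcharge at the founding depth q = γ·D_f = 16.9 × 2.47 = 41.743 kPa.
q_ult = q·N_q + 0.5·γ·B·N_γ·s_γ
     = 41.743 × 42.92 + 0.5 × 16.9 × 3.64 × 47.4 × 0.9
     = 1791.6 + 1312.1 = 3103.7 kPa.

q_ult ≈ 3100 kPa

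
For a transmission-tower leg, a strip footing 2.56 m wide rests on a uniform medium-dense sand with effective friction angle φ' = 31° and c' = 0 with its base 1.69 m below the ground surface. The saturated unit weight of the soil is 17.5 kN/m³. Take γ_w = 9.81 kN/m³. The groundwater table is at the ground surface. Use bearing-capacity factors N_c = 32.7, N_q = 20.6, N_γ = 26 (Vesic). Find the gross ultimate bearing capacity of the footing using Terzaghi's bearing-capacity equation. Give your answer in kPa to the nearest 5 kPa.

q_ult ≈ 525 kPa

Water table at ground surface, so effective unit weight γ' = 17.5 − 9.81 = 7.69 kN/m³ is used throughout; overburden q = 7.69 × 1.69 = 12.996 kPa; the same γ' applies in the ½γBN_γ term.
Surcharge term q·N_q = 12.996 × 20.6 = 267.72 kPa; self-weight term 0.5·γ·B·N_γ = 0.5 × 7.69 × 2.56 × 26 = 255.92 kPa.
q_ult = 267.72 + 255.92 = 523.64 kPa.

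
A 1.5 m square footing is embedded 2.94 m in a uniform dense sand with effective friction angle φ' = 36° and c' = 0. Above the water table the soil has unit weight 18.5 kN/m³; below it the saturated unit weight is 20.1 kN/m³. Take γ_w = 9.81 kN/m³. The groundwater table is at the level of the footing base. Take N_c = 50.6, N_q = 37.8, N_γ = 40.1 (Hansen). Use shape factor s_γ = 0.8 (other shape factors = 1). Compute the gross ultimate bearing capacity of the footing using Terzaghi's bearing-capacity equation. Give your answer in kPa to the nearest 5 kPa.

Effective surcharge at the founding depth q = γ·D_f = 18.5 × 2.94 = 54.39 kPa.
The water table coincides with the base, so in the self-weight term γ → γ' = 10.29 kN/m³.
q_ult = q·N_q + 0.5·γ·B·N_γ·s_γ
     = 54.39 × 37.8 + 0.5 × 10.29 × 1.5 × 40.1 × 0.8
     = 2055.9 + 247.58 = 2303.5 kPa.

q_ult ≈ 2305 kPa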